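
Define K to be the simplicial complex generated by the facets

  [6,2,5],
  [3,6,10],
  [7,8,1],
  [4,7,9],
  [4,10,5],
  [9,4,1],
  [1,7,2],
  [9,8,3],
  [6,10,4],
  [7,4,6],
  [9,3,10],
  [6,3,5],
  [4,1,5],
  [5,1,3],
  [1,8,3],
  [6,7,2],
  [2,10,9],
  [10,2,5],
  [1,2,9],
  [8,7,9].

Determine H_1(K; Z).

H_1 ≅ Z ⊕ Z/2.

Fix the vertex order 1 < 2 < 3 < 4 < 5 < 6 < 7 < 8 < 9 < 10 and write every simplex with vertices in increasing order. Then dim K = 2 and the simplices of K are:

  0-simplices (10): [1], [2], [3], [4], [5], [6], [7], [8], [9], [10]
  1-simplices (30): (30 of them)
  2-simplices (20): (20 of them)

Hence C_0 ≅ Z^10, C_1 ≅ Z^30, C_2 ≅ Z^20.

The boundary map ∂_1: C_1 → C_0 sends each edge [p,q] (with p < q) to q − p.
As a 10×30 matrix over Z this has rank 9, with invariant factors (1,1,1,1,1,1,1,1,1).

∂_2: C_2 → C_1 acts by ∂[p,q,r] = [q,r] − [p,r] + [p,q]. For instance
  ∂[1,4,9] = [4,9] − [1,9] + [1,4],
  ∂[1,2,7] = [2,7] − [1,7] + [1,2].
As a 30×20 matrix over Z this has rank 20, with invariant factors (1,1,1,1,1,1,1,1,1,1,1,1,1,1,1,1,1,1,1,2).

Computing H_k = (kernel of ∂_k) / (image of ∂_{k+1}):

  H_1: rank ker ∂_1 − rank ∂_2 = (30 − 9) − 20 = 1, and ∂_2 has invariant factor 2 > 1, so H_1 = Z ⊕ Z/2.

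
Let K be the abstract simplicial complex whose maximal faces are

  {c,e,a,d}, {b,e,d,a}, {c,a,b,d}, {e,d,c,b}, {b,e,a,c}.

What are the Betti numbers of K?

b_0 = 1, b_1 = 0, b_2 = 0, b_3 = 1.

Order the vertices as a < b < c < d < e. Listing each simplex with vertices in this order, K has dimension 3 with simplices:

  0-simplices (5): a, b, c, d, e
  1-simplices (10): ab, ac, ad, ae, bc, bd, be, cd, ce, de
  2-simplices (10): abc, abd, abe, acd, ace, ade, bcd, bce, bde, cde
  3-simplices (5): abcd, abce, abde, acde, bcde

giving chain groups C_0 ≅ Z^5, C_1 ≅ Z^10, C_2 ≅ Z^10, C_3 ≅ Z^5.

Boundary ∂_1: C_1 → C_0 maps an edge to its endpoints' difference, ∂[p,q] = q − p. For instance
  ∂ce = e − c.
The 5×10 boundary matrix has rank 4 and Smith normal form diag(1,1,1,1).

∂_2: C_2 → C_1 maps a triangle to the signed sum of its edges. For instance
  ∂abe = be − ae + ab,
  ∂acd = cd − ad + ac.
The 10×10 boundary matrix has rank 6 and Smith normal form diag(1,1,1,1,1,1).

The boundary map ∂_3: C_3 → C_2 sends each 3-simplex σ to the alternating sum Σ_i (−1)^i (σ with its i-th vertex removed). For instance
  ∂bcde = cde − bde + bce − bcd,
  ∂abde = bde − ade + abe − abd.
The resulting 10×5 matrix has rank 4, and its Smith normal form has invariant factors (1,1,1,1).

Now H_k = ker ∂_k / im ∂_{k+1}, so:

  H_0: rank C_0 − rank ∂_1 = 5 − 4 = 1, and the invariant factors of ∂_1 are all 1, so H_0 = Z.
  H_1: rank ker ∂_1 − rank ∂_2 = (10 − 4) − 6 = 0, and the invariant factors of ∂_2 are all 1, so H_1 = 0.
  H_2: rank ker ∂_2 − rank ∂_3 = (10 − 6) − 4 = 0, and the invariant factors of ∂_3 are all 1, so H_2 = 0.
  H_3: rank ker ∂_3 − rank ∂_4 = (5 − 4) − 0 = 1, and there is no ∂_4, so H_3 = Z.

Hence the Betti numbers are b_0 = 1, b_1 = 0, b_2 = 0, b_3 = 1.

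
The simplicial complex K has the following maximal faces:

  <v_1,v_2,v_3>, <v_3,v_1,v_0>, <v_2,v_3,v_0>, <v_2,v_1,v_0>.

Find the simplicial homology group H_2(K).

Fix the vertex order v_0 < v_1 < v_2 < v_3 and write every simplex with vertices in increasing order. Then dim K = 2 and the simplices of K are:

  0-simplices (4): [v_0], [v_1], [v_2], [v_3]
  1-simplices (6): [v_0,v_1], [v_0,v_2], [v_0,v_3], [v_1,v_2], [v_1,v_3], [v_2,v_3]
  2-simplices (4): [v_0,v_1,v_2], [v_0,v_1,v_3], [v_0,v_2,v_3], [v_1,v_2,v_3]

giving chain groups C_0 ≅ Z^4, C_1 ≅ Z^6, C_2 ≅ Z^4.

∂_1: C_1 → C_0 maps an edge to its endpoints' difference, ∂[p,q] = q − p. For instance
  ∂[v_0,v_2] = [v_2] − [v_0].
As a 4×6 matrix over Z this has rank 3, with invariant factors (1,1,1).

The boundary map ∂_2: C_2 → C_1 maps a triangle to the signed sum of its edges. For instance
  ∂[v_0,v_1,v_2] = [v_1,v_2] − [v_0,v_2] + [v_0,v_1],
  ∂[v_0,v_1,v_3] = [v_1,v_3] − [v_0,v_3] + [v_0,v_1].
The 6×4 boundary matrix has rank 3 and Smith normal form diag(1,1,1).

Now H_k = ker ∂_k / im ∂_{k+1}, so:

  H_2: rank ker ∂_2 − rank ∂_3 = (4 − 3) − 0 = 1, and there is no ∂_3, so H_2 ≅ Z.

(K is a triangulation of the 2-sphere S^2.)

H_2 ≅ Z.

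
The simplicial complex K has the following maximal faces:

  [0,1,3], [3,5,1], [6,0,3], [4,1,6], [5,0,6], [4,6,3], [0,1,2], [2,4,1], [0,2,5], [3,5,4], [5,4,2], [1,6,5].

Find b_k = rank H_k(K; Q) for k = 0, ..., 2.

K has 7 vertices, 18 edges, 12 triangles.
rank ∂_0 = 0, rank ∂_1 = 6 ⇒ b_0 = 7 − 0 − 6 = 1; all invariant factors of ∂_1 are 1 so no torsion. So H_0 = Z.
rank ∂_1 = 6, rank ∂_2 = 12 ⇒ b_1 = 18 − 6 − 12 = 0; ∂_2 has invariant factor(s) [2] giving torsion. So H_1 = Z/2.
rank ∂_2 = 12, rank ∂_3 = 0 ⇒ b_2 = 12 − 12 − 0 = 0. So H_2 = 0.

b_0 = 1, b_1 = 0, b_2 = 0.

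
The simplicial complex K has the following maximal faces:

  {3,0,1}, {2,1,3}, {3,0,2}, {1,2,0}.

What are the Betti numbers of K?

b_0 = 1, b_1 = 0, b_2 = 1.

Order the vertices as 0 < 1 < 2 < 3. Listing each simplex with vertices in this order, K has dimension 2 with simplices:

  0-simplices (4): [0], [1], [2], [3]
  1-simplices (6): [0,1], [0,2], [0,3], [1,2], [1,3], [2,3]
  2-simplices (4): [0,1,2], [0,1,3], [0,2,3], [1,2,3]

Hence C_0 ≅ Z^4, C_1 ≅ Z^6, C_2 ≅ Z^4.

Boundary ∂_1: C_1 → C_0 sends each edge [p,q] (with p < q) to q − p.
The resulting 4×6 matrix has rank 3, and its Smith normal form has invariant factors (1,1,1).

Boundary ∂_2: C_2 → C_1 sends each 2-simplex [p,q,r] to [q,r] − [p,r] + [p,q]. For instance
  ∂[0,1,3] = [1,3] − [0,3] + [0,1],
  ∂[0,1,2] = [1,2] − [0,2] + [0,1].
The 6×4 boundary matrix has rank 3 and Smith normal form diag(1,1,1).

Now H_k = ker ∂_k / im ∂_{k+1}, so:

  H_0: rank C_0 − rank ∂_1 = 4 − 3 = 1, and the invariant factors of ∂_1 are all 1, so H_0 = Z.
  H_1: rank ker ∂_1 − rank ∂_2 = (6 − 3) − 3 = 0, and the invariant factors of ∂_2 are all 1, so H_1 = 0.
  H_2: rank ker ∂_2 − rank ∂_3 = (4 − 3) − 0 = 1, and there is no ∂_3, so H_2 = Z.

As a check, the Euler characteristic is 4 − 6 + 4 = 2, which agrees with 1 − 0 + 1 = 2.

Hence the Betti numbers are b_0 = 1, b_1 = 0, b_2 = 1.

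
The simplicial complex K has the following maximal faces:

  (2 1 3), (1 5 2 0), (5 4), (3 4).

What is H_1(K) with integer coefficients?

H_1 = Z.

Order the vertices as 0 < 1 < 2 < 3 < 4 < 5. Listing each simplex with vertices in this order, K has dimension 3 with simplices:

  0-simplices (6): [0], [1], [2], [3], [4], [5]
  1-simplices (10): [0,1], [0,2], [0,5], [1,2], [1,3], [1,5], [2,3], [2,5], [3,4], [4,5]
  2-simplices (5): [0,1,2], [0,1,5], [0,2,5], [1,2,3], [1,2,5]
  3-simplices (1): [0,1,2,5]

so the chain groups are C_0 ≅ Z^6, C_1 ≅ Z^10, C_2 ≅ Z^5, C_3 ≅ Z^1.

∂_1: C_1 → C_0 is given by ∂[p,q] = [q] − [p].
The resulting 6×10 matrix has rank 5, and its Smith normal form has invariant factors (1,1,1,1,1).

Boundary ∂_2: C_2 → C_1 acts by ∂[p,q,r] = [q,r] − [p,r] + [p,q]. For instance
  ∂[0,1,2] = [1,2] − [0,2] + [0,1],
  ∂[0,1,5] = [1,5] − [0,5] + [0,1].
As a 10×5 matrix over Z this has rank 4, with invariant factors (1,1,1,1).

The boundary map ∂_3: C_3 → C_2 sends each 3-simplex σ to the alternating sum Σ_i (−1)^i (σ with its i-th vertex removed). For instance
  ∂[0,1,2,5] = [1,2,5] − [0,2,5] + [0,1,5] − [0,1,2].
As a 5×1 matrix over Z this has rank 1, with invariant factors (1).

From H_k ≅ ker(∂_k) / im(∂_{k+1}) we obtain:

  H_1: rank ker ∂_1 − rank ∂_2 = (10 − 5) − 4 = 1, and the invariant factors of ∂_2 are all 1, so H_1 ≅ Z.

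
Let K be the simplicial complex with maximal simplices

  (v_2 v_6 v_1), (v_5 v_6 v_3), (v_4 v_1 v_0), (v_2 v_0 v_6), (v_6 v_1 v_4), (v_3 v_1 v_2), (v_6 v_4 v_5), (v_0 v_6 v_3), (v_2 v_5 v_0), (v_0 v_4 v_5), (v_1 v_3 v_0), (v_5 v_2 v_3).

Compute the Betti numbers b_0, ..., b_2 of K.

Take the total order v_0 < v_1 < v_2 < v_3 < v_4 < v_5 < v_6 on the vertex set. Then K (dimension 2) consists of the simplices:

  0-simplices (7): [v_0], [v_1], [v_2], [v_3], [v_4], [v_5], [v_6]
  1-simplices (18): (18 of them)
  2-simplices (12): (12 of them)

giving chain groups C_0 ≅ Z^7, C_1 ≅ Z^18, C_2 ≅ Z^12.

Boundary ∂_1: C_1 → C_0 is given by ∂[p,q] = [q] − [p].
This gives a 7×18 integer matrix of rank 6; reducing to Smith normal form yields diagonal entries (1,1,1,1,1,1).

∂_2: C_2 → C_1 maps a triangle to the signed sum of its edges. For instance
  ∂[v_0,v_2,v_6] = [v_2,v_6] − [v_0,v_6] + [v_0,v_2],
  ∂[v_1,v_2,v_3] = [v_2,v_3] − [v_1,v_3] + [v_1,v_2].
As a 18×12 matrix over Z this has rank 12, with invariant factors (1,1,1,1,1,1,1,1,1,1,1,2).

Now H_k = ker ∂_k / im ∂_{k+1}, so:

  H_0: rank C_0 − rank ∂_1 = 7 − 6 = 1, and the invariant factors of ∂_1 are all 1, so H_0 = Z.
  H_1: rank ker ∂_1 − rank ∂_2 = (18 − 6) − 12 = 0, and ∂_2 has invariant factor 2 > 1, so H_1 = Z/2Z.
  H_2: rank ker ∂_2 − rank ∂_3 = (12 − 12) − 0 = 0, and there is no ∂_3, so H_2 = 0.

(K is a triangulation of the real projective plane RP^2.)

Hence the Betti numbers are b_0 = 1, b_1 = 0, b_2 = 0.

b_0 = 1, b_1 = 0, b_2 = 0.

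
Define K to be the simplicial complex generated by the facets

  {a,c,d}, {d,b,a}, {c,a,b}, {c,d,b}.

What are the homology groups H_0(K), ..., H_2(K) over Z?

We work with the vertex ordering a < b < c < d. The simplices of K, each written with vertices in increasing order, are:

  0-simplices (4): a, b, c, d
  1-simplices (6): ab, ac, ad, bc, bd, cd
  2-simplices (4): abc, abd, acd, bcd

Hence C_0 ≅ Z^4, C_1 ≅ Z^6, C_2 ≅ Z^4.

∂_1: C_1 → C_0 sends each edge [p,q] (with p < q) to q − p. For instance
  ∂bd = d − b.
The resulting 4×6 matrix has rank 3, and its Smith normal form has invariant factors (1,1,1).

Boundary ∂_2: C_2 → C_1 acts by ∂[p,q,r] = [q,r] − [p,r] + [p,q]. For instance
  ∂abc = bc − ac + ab,
  ∂bcd = cd − bd + bc.
As a 6×4 matrix over Z this has rank 3, with invariant factors (1,1,1).

Now H_k = ker ∂_k / im ∂_{k+1}, so:

  H_0: rank C_0 − rank ∂_1 = 4 − 3 = 1, and the invariant factors of ∂_1 are all 1, so H_0 = Z.
  H_1: rank ker ∂_1 − rank ∂_2 = (6 − 3) − 3 = 0, and the invariant factors of ∂_2 are all 1, so H_1 = 0.
  H_2: rank ker ∂_2 − rank ∂_3 = (4 − 3) − 0 = 1, and there is no ∂_3, so H_2 = Z.

H_0 ≅ Z,  H_1 = 0,  H_2 ≅ Z.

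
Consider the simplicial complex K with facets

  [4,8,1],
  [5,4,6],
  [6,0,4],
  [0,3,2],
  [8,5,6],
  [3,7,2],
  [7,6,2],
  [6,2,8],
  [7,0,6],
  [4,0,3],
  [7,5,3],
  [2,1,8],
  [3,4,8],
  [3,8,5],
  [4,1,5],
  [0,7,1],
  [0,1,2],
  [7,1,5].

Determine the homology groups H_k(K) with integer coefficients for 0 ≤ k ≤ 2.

H_0 ≅ Z,  H_1 ≅ Z ⊕ Z/2,  H_2 = 0.

Order the vertices as 0 < 1 < 2 < 3 < 4 < 5 < 6 < 7 < 8. Listing each simplex with vertices in this order, K has dimension 2 with simplices:

  0-simplices (9): [0], [1], [2], [3], [4], [5], [6], [7], [8]
  1-simplices (27): (27 of them)
  2-simplices (18): [0,1,2], [0,1,7], [0,2,3], [0,3,4], [0,4,6], [0,6,7], [1,2,8], [1,4,5], [1,4,8], [1,5,7], [2,3,7], [2,6,7], [2,6,8], [3,4,8], [3,5,7], [3,5,8], [4,5,6], [5,6,8]

Hence C_0 ≅ Z^9, C_1 ≅ Z^27, C_2 ≅ Z^18.

The boundary map ∂_1: C_1 → C_0 is given by ∂[p,q] = [q] − [p].
The resulting 9×27 matrix has rank 8, and its Smith normal form has invariant factors (1,1,1,1,1,1,1,1).

∂_2: C_2 → C_1 acts by ∂[p,q,r] = [q,r] − [p,r] + [p,q]. For instance
  ∂[1,2,8] = [2,8] − [1,8] + [1,2],
  ∂[0,1,7] = [1,7] − [0,7] + [0,1].
As a 27×18 matrix over Z this has rank 18, with invariant factors (1,1,1,1,1,1,1,1,1,1,1,1,1,1,1,1,1,2).

From H_k ≅ ker(∂_k) / im(∂_{k+1}) we obtain:

  H_0: rank C_0 − rank ∂_1 = 9 − 8 = 1, and the invariant factors of ∂_1 are all 1, so H_0 ≅ Z.
  H_1: rank ker ∂_1 − rank ∂_2 = (27 − 8) − 18 = 1, and ∂_2 has invariant factor 2 > 1, so H_1 ≅ Z ⊕ Z/2.
  H_2: rank ker ∂_2 − rank ∂_3 = (18 − 18) − 0 = 0, and there is no ∂_3, so H_2 ≅ 0.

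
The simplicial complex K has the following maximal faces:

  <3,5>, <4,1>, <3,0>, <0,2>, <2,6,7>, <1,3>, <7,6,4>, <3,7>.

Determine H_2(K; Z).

Order the vertices as 0 < 1 < 2 < 3 < 4 < 5 < 6 < 7. Listing each simplex with vertices in this order, K has dimension 2 with simplices:

  0-simplices (8): [0], [1], [2], [3], [4], [5], [6], [7]
  1-simplices (11): [0,2], [0,3], [1,3], [1,4], [2,6], [2,7], [3,5], [3,7], [4,6], [4,7], [6,7]
  2-simplices (2): [2,6,7], [4,6,7]

giving chain groups C_0 ≅ Z^8, C_1 ≅ Z^11, C_2 ≅ Z^2.

The boundary map ∂_1: C_1 → C_0 maps an edge to its endpoints' difference, ∂[p,q] = q − p.
This gives a 8×11 integer matrix of rank 7; reducing to Smith normal form yields diagonal entries (1,1,1,1,1,1,1).

∂_2: C_2 → C_1 acts by ∂[p,q,r] = [q,r] − [p,r] + [p,q]. For instance
  ∂[2,6,7] = [6,7] − [2,7] + [2,6],
  ∂[4,6,7] = [6,7] − [4,7] + [4,6].
The resulting 11×2 matrix has rank 2, and its Smith normal form has invariant factors (1,1).

From H_k ≅ ker(∂_k) / im(∂_{k+1}) we obtain:

  H_2: rank ker ∂_2 − rank ∂_3 = (2 − 2) − 0 = 0, and there is no ∂_3, so H_2 ≅ 0.

H_2 ≅ 0.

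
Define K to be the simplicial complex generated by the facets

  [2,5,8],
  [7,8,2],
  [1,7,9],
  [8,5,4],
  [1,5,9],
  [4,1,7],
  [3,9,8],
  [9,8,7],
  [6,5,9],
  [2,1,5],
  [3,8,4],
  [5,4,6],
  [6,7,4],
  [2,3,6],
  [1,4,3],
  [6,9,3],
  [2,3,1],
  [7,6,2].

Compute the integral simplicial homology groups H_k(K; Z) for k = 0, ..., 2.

H_0 ≅ Z,  H_1 ≅ Z^2,  H_2 ≅ Z.

Fix the vertex order 1 < 2 < 3 < 4 < 5 < 6 < 7 < 8 < 9 and write every simplex with vertices in increasing order. Then dim K = 2 and the simplices of K are:

  0-simplices (9): [1], [2], [3], [4], [5], [6], [7], [8], [9]
  1-simplices (27): (27 of them)
  2-simplices (18): [1,2,3], [1,2,5], [1,3,4], [1,4,7], [1,5,9], [1,7,9], [2,3,6], [2,5,8], [2,6,7], [2,7,8], [3,4,8], [3,6,9], [3,8,9], [4,5,6], [4,5,8], [4,6,7], [5,6,9], [7,8,9]

Hence C_0 ≅ Z^9, C_1 ≅ Z^27, C_2 ≅ Z^18.

Boundary ∂_1: C_1 → C_0 maps an edge to its endpoints' difference, ∂[p,q] = q − p.
As a 9×27 matrix over Z this has rank 8, with invariant factors (1,1,1,1,1,1,1,1).

Boundary ∂_2: C_2 → C_1 acts by ∂[p,q,r] = [q,r] − [p,r] + [p,q]. For instance
  ∂[2,6,7] = [6,7] − [2,7] + [2,6],
  ∂[1,3,4] = [3,4] − [1,4] + [1,3].
This gives a 27×18 integer matrix of rank 17; reducing to Smith normal form yields diagonal entries (1,1,1,1,1,1,1,1,1,1,1,1,1,1,1,1,1).

Computing H_k = (kernel of ∂_k) / (image of ∂_{k+1}):

  H_0: rank C_0 − rank ∂_1 = 9 − 8 = 1, and the invariant factors of ∂_1 are all 1, so H_0 = Z.
  H_1: rank ker ∂_1 − rank ∂_2 = (27 − 8) − 17 = 2, and the invariant factors of ∂_2 are all 1, so H_1 = Z^2.
  H_2: rank ker ∂_2 − rank ∂_3 = (18 − 17) − 0 = 1, and there is no ∂_3, so H_2 = Z.

(K is a triangulation of the torus T^2.)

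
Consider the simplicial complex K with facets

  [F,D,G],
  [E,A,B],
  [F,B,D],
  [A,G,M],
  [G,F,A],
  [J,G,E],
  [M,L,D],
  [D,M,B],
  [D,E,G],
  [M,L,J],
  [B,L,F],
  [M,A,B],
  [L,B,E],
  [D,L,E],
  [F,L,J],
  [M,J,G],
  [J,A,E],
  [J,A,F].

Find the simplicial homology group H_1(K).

H_1 = Z ⊕ Z/2.

Take the total order A < B < D < E < F < G < J < L < M on the vertex set. Then K (dimension 2) consists of the simplices:

  0-simplices (9): A, B, D, E, F, G, J, L, M
  1-simplices (27): AB, AE, AF, AG, AJ, AM, BD, BE, BF, BL, BM, DE, DF, DG, DL, DM, EG, EJ, EL, FG, FJ, FL, GJ, GM, JL, JM, LM
  2-simplices (18): ABE, ABM, AEJ, AFG, AFJ, AGM, BDF, BDM, BEL, BFL, DEG, DEL, DFG, DLM, EGJ, FJL, GJM, JLM

giving chain groups C_0 ≅ Z^9, C_1 ≅ Z^27, C_2 ≅ Z^18.

The boundary map ∂_1: C_1 → C_0 is given by ∂[p,q] = [q] − [p].
The 9×27 boundary matrix has rank 8 and Smith normal form diag(1,1,1,1,1,1,1,1).

∂_2: C_2 → C_1 maps a triangle to the signed sum of its edges. For instance
  ∂EGJ = GJ − EJ + EG,
  ∂FJL = JL − FL + FJ.
The resulting 27×18 matrix has rank 18, and its Smith normal form has invariant factors (1,1,1,1,1,1,1,1,1,1,1,1,1,1,1,1,1,2).

Computing H_k = (kernel of ∂_k) / (image of ∂_{k+1}):

  H_1: rank ker ∂_1 − rank ∂_2 = (27 − 8) − 18 = 1, and ∂_2 has invariant factor 2 > 1, so H_1 = Z ⊕ Z/2.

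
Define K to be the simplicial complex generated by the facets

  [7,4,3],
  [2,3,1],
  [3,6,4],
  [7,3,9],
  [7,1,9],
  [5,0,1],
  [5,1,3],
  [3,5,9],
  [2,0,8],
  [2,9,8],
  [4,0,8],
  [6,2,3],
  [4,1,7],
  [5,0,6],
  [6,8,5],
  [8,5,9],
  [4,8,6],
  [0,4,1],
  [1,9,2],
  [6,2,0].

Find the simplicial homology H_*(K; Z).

H_0 = Z,  H_1 = Z ⊕ Z/2Z,  H_2 = 0.

K has 10 vertices, 30 edges, 20 triangles.
rank ∂_0 = 0, rank ∂_1 = 9 ⇒ b_0 = 10 − 0 − 9 = 1; all invariant factors of ∂_1 are 1 so no torsion. So H_0 = Z.
rank ∂_1 = 9, rank ∂_2 = 20 ⇒ b_1 = 30 − 9 − 20 = 1; ∂_2 has invariant factor(s) [2] giving torsion. So H_1 = Z ⊕ Z/2Z.
rank ∂_2 = 20, rank ∂_3 = 0 ⇒ b_2 = 20 − 20 − 0 = 0. So H_2 = 0.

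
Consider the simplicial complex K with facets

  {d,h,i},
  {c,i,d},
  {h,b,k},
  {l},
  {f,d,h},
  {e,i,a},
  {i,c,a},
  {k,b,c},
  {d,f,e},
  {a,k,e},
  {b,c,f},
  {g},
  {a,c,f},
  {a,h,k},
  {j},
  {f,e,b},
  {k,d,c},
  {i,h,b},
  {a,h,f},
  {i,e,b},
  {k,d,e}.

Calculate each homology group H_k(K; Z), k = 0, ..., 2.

K has 12 vertices, 27 edges, 18 triangles.
rank ∂_0 = 0, rank ∂_1 = 8 ⇒ b_0 = 12 − 0 − 8 = 4; all invariant factors of ∂_1 are 1 so no torsion. So H_0 ≅ Z^4.
rank ∂_1 = 8, rank ∂_2 = 17 ⇒ b_1 = 27 − 8 − 17 = 2; all invariant factors of ∂_2 are 1 so no torsion. So H_1 ≅ Z^2.
rank ∂_2 = 17, rank ∂_3 = 0 ⇒ b_2 = 18 − 17 − 0 = 1. So H_2 ≅ Z.

H_0 = Z^4,  H_1 = Z^2,  H_2 = Z.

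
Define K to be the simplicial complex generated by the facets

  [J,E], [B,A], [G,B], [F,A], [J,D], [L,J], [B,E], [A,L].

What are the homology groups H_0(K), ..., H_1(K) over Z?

K has 8 vertices, 8 edges.
rank ∂_0 = 0, rank ∂_1 = 7 ⇒ b_0 = 8 − 0 − 7 = 1; all invariant factors of ∂_1 are 1 so no torsion. So H_0 ≅ Z.
rank ∂_1 = 7, rank ∂_2 = 0 ⇒ b_1 = 8 − 7 − 0 = 1. So H_1 ≅ Z.

H_0 ≅ Z,  H_1 ≅ Z.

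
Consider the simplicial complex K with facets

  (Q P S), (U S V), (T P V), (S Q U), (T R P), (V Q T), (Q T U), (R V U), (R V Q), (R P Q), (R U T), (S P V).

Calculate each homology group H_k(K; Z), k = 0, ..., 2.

Take the total order P < Q < R < S < T < U < V on the vertex set. Then K (dimension 2) consists of the simplices:

  0-simplices (7): P, Q, R, S, T, U, V
  1-simplices (18): PQ, PR, PS, PT, PV, QR, QS, QT, QU, QV, RT, RU, RV, SU, SV, TU, TV, UV
  2-simplices (12): PQR, PQS, PRT, PSV, PTV, QRV, QSU, QTU, QTV, RTU, RUV, SUV

so the chain groups are C_0 ≅ Z^7, C_1 ≅ Z^18, C_2 ≅ Z^12.

∂_1: C_1 → C_0 is given by ∂[p,q] = [q] − [p]. For instance
  ∂QS = S − Q.
The resulting 7×18 matrix has rank 6, and its Smith normal form has invariant factors (1,1,1,1,1,1).

The boundary map ∂_2: C_2 → C_1 sends each 2-simplex [p,q,r] to [q,r] − [p,r] + [p,q]. For instance
  ∂PRT = RT − PT + PR,
  ∂PQR = QR − PR + PQ.
The 18×12 boundary matrix has rank 12 and Smith normal form diag(1,1,1,1,1,1,1,1,1,1,1,2).

From H_k ≅ ker(∂_k) / im(∂_{k+1}) we obtain:

  H_0: rank C_0 − rank ∂_1 = 7 − 6 = 1, and the invariant factors of ∂_1 are all 1, so H_0 = Z.
  H_1: rank ker ∂_1 − rank ∂_2 = (18 − 6) − 12 = 0, and ∂_2 has invariant factor 2 > 1, so H_1 = Z_2.
  H_2: rank ker ∂_2 − rank ∂_3 = (12 − 12) − 0 = 0, and there is no ∂_3, so H_2 = 0.

As a check, the Euler characteristic is 7 − 18 + 12 = 1, which agrees with 1 − 0 + 0 = 1.

H_0 = Z,  H_1 = Z_2,  H_2 = 0.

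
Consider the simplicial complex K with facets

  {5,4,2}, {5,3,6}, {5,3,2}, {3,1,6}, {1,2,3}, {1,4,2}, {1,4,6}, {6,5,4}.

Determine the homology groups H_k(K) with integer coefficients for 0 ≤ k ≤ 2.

Order the vertices as 1 < 2 < 3 < 4 < 5 < 6. Listing each simplex with vertices in this order, K has dimension 2 with simplices:

  0-simplices (6): [1], [2], [3], [4], [5], [6]
  1-simplices (12): [1,2], [1,3], [1,4], [1,6], [2,3], [2,4], [2,5], [3,5], [3,6], [4,5], [4,6], [5,6]
  2-simplices (8): [1,2,3], [1,2,4], [1,3,6], [1,4,6], [2,3,5], [2,4,5], [3,5,6], [4,5,6]

so the chain groups are C_0 ≅ Z^6, C_1 ≅ Z^12, C_2 ≅ Z^8.

∂_1: C_1 → C_0 sends each edge [p,q] (with p < q) to q − p. For instance
  ∂[1,2] = [2] − [1].
As a 6×12 matrix over Z this has rank 5, with invariant factors (1,1,1,1,1).

∂_2: C_2 → C_1 acts by ∂[p,q,r] = [q,r] − [p,r] + [p,q]. For instance
  ∂[2,4,5] = [4,5] − [2,5] + [2,4],
  ∂[4,5,6] = [5,6] − [4,6] + [4,5].
The 12×8 boundary matrix has rank 7 and Smith normal form diag(1,1,1,1,1,1,1).

From H_k ≅ ker(∂_k) / im(∂_{k+1}) we obtain:

  H_0: rank C_0 − rank ∂_1 = 6 − 5 = 1, and the invariant factors of ∂_1 are all 1, so H_0 ≅ Z.
  H_1: rank ker ∂_1 − rank ∂_2 = (12 − 5) − 7 = 0, and the invariant factors of ∂_2 are all 1, so H_1 ≅ 0.
  H_2: rank ker ∂_2 − rank ∂_3 = (8 − 7) − 0 = 1, and there is no ∂_3, so H_2 ≅ Z.

As a check, the Euler characteristic is 6 − 12 + 8 = 2, which agrees with 1 − 0 + 1 = 2.
(K is a triangulation of the 2-sphere S^2.)

H_0 ≅ Z,  H_1 = 0,  H_2 ≅ Z.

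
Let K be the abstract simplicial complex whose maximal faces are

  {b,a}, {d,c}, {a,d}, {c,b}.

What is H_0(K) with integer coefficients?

H_0 = Z.

Order the vertices as a < b < c < d. Listing each simplex with vertices in this order, K has dimension 1 with simplices:

  0-simplices (4): a, b, c, d
  1-simplices (4): ab, ad, bc, cd

Hence C_0 ≅ Z^4, C_1 ≅ Z^4.

Boundary ∂_1: C_1 → C_0 maps an edge to its endpoints' difference, ∂[p,q] = q − p.
The resulting 4×4 matrix has rank 3, and its Smith normal form has invariant factors (1,1,1).

From H_k ≅ ker(∂_k) / im(∂_{k+1}) we obtain:

  H_0: rank C_0 − rank ∂_1 = 4 − 3 = 1, and the invariant factors of ∂_1 are all 1, so H_0 ≅ Z.

(K is a triangulation of the circle S^1.)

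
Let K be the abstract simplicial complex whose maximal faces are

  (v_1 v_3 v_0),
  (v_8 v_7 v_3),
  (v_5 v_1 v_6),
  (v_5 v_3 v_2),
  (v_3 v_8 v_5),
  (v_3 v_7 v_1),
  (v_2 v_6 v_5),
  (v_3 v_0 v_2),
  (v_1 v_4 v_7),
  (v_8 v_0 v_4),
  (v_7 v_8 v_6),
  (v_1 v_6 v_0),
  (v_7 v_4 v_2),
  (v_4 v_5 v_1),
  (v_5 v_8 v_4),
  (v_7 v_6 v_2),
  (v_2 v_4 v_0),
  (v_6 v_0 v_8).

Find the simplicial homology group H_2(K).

H_2 = Z.

We work with the vertex ordering v_0 < v_1 < v_2 < v_3 < v_4 < v_5 < v_6 < v_7 < v_8. The simplices of K, each written with vertices in increasing order, are:

  0-simplices (9): [v_0], [v_1], [v_2], [v_3], [v_4], [v_5], [v_6], [v_7], [v_8]
  1-simplices (27): (27 of them)
  2-simplices (18): (18 of them)

so the chain groups are C_0 ≅ Z^9, C_1 ≅ Z^27, C_2 ≅ Z^18.

The boundary map ∂_1: C_1 → C_0 sends each edge [p,q] (with p < q) to q − p. For instance
  ∂[v_2,v_6] = [v_6] − [v_2].
As a 9×27 matrix over Z this has rank 8, with invariant factors (1,1,1,1,1,1,1,1).

∂_2: C_2 → C_1 acts by ∂[p,q,r] = [q,r] − [p,r] + [p,q]. For instance
  ∂[v_4,v_5,v_8] = [v_5,v_8] − [v_4,v_8] + [v_4,v_5],
  ∂[v_0,v_1,v_6] = [v_1,v_6] − [v_0,v_6] + [v_0,v_1].
As a 27×18 matrix over Z this has rank 17, with invariant factors (1,1,1,1,1,1,1,1,1,1,1,1,1,1,1,1,1).

Reading off H_k = ker ∂_k / im ∂_{k+1}:

  H_2: rank ker ∂_2 − rank ∂_3 = (18 − 17) − 0 = 1, and there is no ∂_3, so H_2 = Z.

(K is a triangulation of the torus T^2.)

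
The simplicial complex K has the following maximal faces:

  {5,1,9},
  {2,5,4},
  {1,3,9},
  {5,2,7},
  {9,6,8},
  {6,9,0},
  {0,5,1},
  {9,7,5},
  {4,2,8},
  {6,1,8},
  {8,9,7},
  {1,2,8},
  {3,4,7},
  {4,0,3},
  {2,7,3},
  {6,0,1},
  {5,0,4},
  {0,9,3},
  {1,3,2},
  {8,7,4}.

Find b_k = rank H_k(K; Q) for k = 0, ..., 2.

b_0 = 1, b_1 = 1, b_2 = 0.

Order the vertices as 0 < 1 < 2 < 3 < 4 < 5 < 6 < 7 < 8 < 9. Listing each simplex with vertices in this order, K has dimension 2 with simplices:

  0-simplices (10): [0], [1], [2], [3], [4], [5], [6], [7], [8], [9]
  1-simplices (30): (30 of them)
  2-simplices (20): (20 of them)

giving chain groups C_0 ≅ Z^10, C_1 ≅ Z^30, C_2 ≅ Z^20.

The boundary map ∂_1: C_1 → C_0 sends each edge [p,q] (with p < q) to q − p.
As a 10×30 matrix over Z this has rank 9, with invariant factors (1,1,1,1,1,1,1,1,1).

Boundary ∂_2: C_2 → C_1 maps a triangle to the signed sum of its edges. For instance
  ∂[0,3,9] = [3,9] − [0,9] + [0,3],
  ∂[0,4,5] = [4,5] − [0,5] + [0,4].
As a 30×20 matrix over Z this has rank 20, with invariant factors (1,1,1,1,1,1,1,1,1,1,1,1,1,1,1,1,1,1,1,2).

Reading off H_k = ker ∂_k / im ∂_{k+1}:

  H_0: rank C_0 − rank ∂_1 = 10 − 9 = 1, and the invariant factors of ∂_1 are all 1, so H_0 ≅ Z.
  H_1: rank ker ∂_1 − rank ∂_2 = (30 − 9) − 20 = 1, and ∂_2 has invariant factor 2 > 1, so H_1 ≅ Z ⊕ Z/2Z.
  H_2: rank ker ∂_2 − rank ∂_3 = (20 − 20) − 0 = 0, and there is no ∂_3, so H_2 ≅ 0.

As a check, the Euler characteristic is 10 − 30 + 20 = 0, which agrees with 1 − 1 + 0 = 0.

Hence the Betti numbers are b_0 = 1, b_1 = 1, b_2 = 0.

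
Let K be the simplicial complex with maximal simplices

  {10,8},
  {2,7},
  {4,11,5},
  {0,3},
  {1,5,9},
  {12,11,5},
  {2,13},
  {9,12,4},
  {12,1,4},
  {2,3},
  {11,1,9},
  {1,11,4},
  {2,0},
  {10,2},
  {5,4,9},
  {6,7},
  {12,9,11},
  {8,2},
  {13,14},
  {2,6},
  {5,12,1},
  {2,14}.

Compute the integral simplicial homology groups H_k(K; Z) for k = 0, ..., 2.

Fix the vertex order 0 < 1 < 2 < 3 < 4 < 5 < 6 < 7 < 8 < 9 < 10 < 11 < 12 < 13 < 14 and write every simplex with vertices in increasing order. Then dim K = 2 and the simplices of K are:

  0-simplices (15): [0], [1], [2], [3], [4], [5], [6], [7], [8], [9], [10], [11], [12], [13], [14]
  1-simplices (27): (27 of them)
  2-simplices (10): [1,4,11], [1,4,12], [1,5,9], [1,5,12], [1,9,11], [4,5,9], [4,5,11], [4,9,12], [5,11,12], [9,11,12]

so the chain groups are C_0 ≅ Z^15, C_1 ≅ Z^27, C_2 ≅ Z^10.

∂_1: C_1 → C_0 maps an edge to its endpoints' difference, ∂[p,q] = q − p. For instance
  ∂[0,2] = [2] − [0].
As a 15×27 matrix over Z this has rank 13, with invariant factors (1,1,1,1,1,1,1,1,1,1,1,1,1).

∂_2: C_2 → C_1 sends each 2-simplex [p,q,r] to [q,r] − [p,r] + [p,q]. For instance
  ∂[9,11,12] = [11,12] − [9,12] + [9,11],
  ∂[1,4,11] = [4,11] − [1,11] + [1,4].
As a 27×10 matrix over Z this has rank 10, with invariant factors (1,1,1,1,1,1,1,1,1,2).

Computing H_k = (kernel of ∂_k) / (image of ∂_{k+1}):

  H_0: rank C_0 − rank ∂_1 = 15 − 13 = 2, and the invariant factors of ∂_1 are all 1, so H_0 = Z^2.
  H_1: rank ker ∂_1 − rank ∂_2 = (27 − 13) − 10 = 4, and ∂_2 has invariant factor 2 > 1, so H_1 = Z^4 ⊕ Z_2.
  H_2: rank ker ∂_2 − rank ∂_3 = (10 − 10) − 0 = 0, and there is no ∂_3, so H_2 = 0.

As a check, the Euler characteristic is 15 − 27 + 10 = -2, which agrees with 2 − 4 + 0 = -2.
(K is a triangulation of the disjoint union of a wedge of 4 circles and the real projective plane RP^2.)

H_0 = Z^2,  H_1 = Z^4 ⊕ Z_2,  H_2 = 0.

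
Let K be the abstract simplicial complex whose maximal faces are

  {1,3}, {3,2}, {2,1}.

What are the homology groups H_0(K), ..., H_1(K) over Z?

H_0 = Z,  H_1 = Z.

We work with the vertex ordering 1 < 2 < 3. The simplices of K, each written with vertices in increasing order, are:

  0-simplices (3): [1], [2], [3]
  1-simplices (3): [1,2], [1,3], [2,3]

so the chain groups are C_0 ≅ Z^3, C_1 ≅ Z^3.

The boundary map ∂_1: C_1 → C_0 maps an edge to its endpoints' difference, ∂[p,q] = q − p.
The 3×3 boundary matrix has rank 2 and Smith normal form diag(1,1).

Computing H_k = (kernel of ∂_k) / (image of ∂_{k+1}):

  H_0: rank C_0 − rank ∂_1 = 3 − 2 = 1, and the invariant factors of ∂_1 are all 1, so H_0 ≅ Z.
  H_1: rank ker ∂_1 − rank ∂_2 = (3 − 2) − 0 = 1, and there is no ∂_2, so H_1 ≅ Z.

(K is a triangulation of the circle S^1.)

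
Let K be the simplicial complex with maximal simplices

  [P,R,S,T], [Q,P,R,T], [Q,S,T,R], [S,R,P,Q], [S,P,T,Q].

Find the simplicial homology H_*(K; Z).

H_0 ≅ Z,  H_1 = 0,  H_2 = 0,  H_3 ≅ Z.

Take the total order P < Q < R < S < T on the vertex set. Then K (dimension 3) consists of the simplices:

  0-simplices (5): P, Q, R, S, T
  1-simplices (10): PQ, PR, PS, PT, QR, QS, QT, RS, RT, ST
  2-simplices (10): PQR, PQS, PQT, PRS, PRT, PST, QRS, QRT, QST, RST
  3-simplices (5): PQRS, PQRT, PQST, PRST, QRST

so the chain groups are C_0 ≅ Z^5, C_1 ≅ Z^10, C_2 ≅ Z^10, C_3 ≅ Z^5.

The boundary map ∂_1: C_1 → C_0 is given by ∂[p,q] = [q] − [p]. For instance
  ∂RS = S − R.
The 5×10 boundary matrix has rank 4 and Smith normal form diag(1,1,1,1).

Boundary ∂_2: C_2 → C_1 sends each 2-simplex [p,q,r] to [q,r] − [p,r] + [p,q]. For instance
  ∂PRS = RS − PS + PR,
  ∂PST = ST − PT + PS.
As a 10×10 matrix over Z this has rank 6, with invariant factors (1,1,1,1,1,1).

∂_3: C_3 → C_2 sends each 3-simplex σ to the alternating sum Σ_i (−1)^i (σ with its i-th vertex removed). For instance
  ∂PQRT = QRT − PRT + PQT − PQR,
  ∂PQRS = QRS − PRS + PQS − PQR.
As a 10×5 matrix over Z this has rank 4, with invariant factors (1,1,1,1).

Reading off H_k = ker ∂_k / im ∂_{k+1}:

  H_0: rank C_0 − rank ∂_1 = 5 − 4 = 1, and the invariant factors of ∂_1 are all 1, so H_0 = Z.
  H_1: rank ker ∂_1 − rank ∂_2 = (10 − 4) − 6 = 0, and the invariant factors of ∂_2 are all 1, so H_1 = 0.
  H_2: rank ker ∂_2 − rank ∂_3 = (10 − 6) − 4 = 0, and the invariant factors of ∂_3 are all 1, so H_2 = 0.
  H_3: rank ker ∂_3 − rank ∂_4 = (5 − 4) − 0 = 1, and there is no ∂_4, so H_3 = Z.

As a check, the Euler characteristic is 5 − 10 + 10 − 5 = 0, which agrees with 1 − 0 + 0 − 1 = 0.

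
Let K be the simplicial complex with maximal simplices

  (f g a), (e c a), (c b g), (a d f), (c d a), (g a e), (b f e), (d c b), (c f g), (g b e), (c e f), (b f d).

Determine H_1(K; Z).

H_1 ≅ Z/2.

Take the total order a < b < c < d < e < f < g on the vertex set. Then K (dimension 2) consists of the simplices:

  0-simplices (7): a, b, c, d, e, f, g
  1-simplices (18): ac, ad, ae, af, ag, bc, bd, be, bf, bg, cd, ce, cf, cg, df, ef, eg, fg
  2-simplices (12): acd, ace, adf, aeg, afg, bcd, bcg, bdf, bef, beg, cef, cfg

Hence C_0 ≅ Z^7, C_1 ≅ Z^18, C_2 ≅ Z^12.

∂_1: C_1 → C_0 sends each edge [p,q] (with p < q) to q − p. For instance
  ∂ae = e − a.
As a 7×18 matrix over Z this has rank 6, with invariant factors (1,1,1,1,1,1).

The boundary map ∂_2: C_2 → C_1 maps a triangle to the signed sum of its edges. For instance
  ∂beg = eg − bg + be,
  ∂acd = cd − ad + ac.
The resulting 18×12 matrix has rank 12, and its Smith normal form has invariant factors (1,1,1,1,1,1,1,1,1,1,1,2).

Now H_k = ker ∂_k / im ∂_{k+1}, so:

  H_1: rank ker ∂_1 − rank ∂_2 = (18 − 6) − 12 = 0, and ∂_2 has invariant factor 2 > 1, so H_1 = Z/2.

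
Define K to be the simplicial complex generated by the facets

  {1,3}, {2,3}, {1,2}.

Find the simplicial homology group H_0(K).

H_0 = Z.

Order the vertices as 1 < 2 < 3. Listing each simplex with vertices in this order, K has dimension 1 with simplices:

  0-simplices (3): [1], [2], [3]
  1-simplices (3): [1,2], [1,3], [2,3]

so the chain groups are C_0 ≅ Z^3, C_1 ≅ Z^3.

The boundary map ∂_1: C_1 → C_0 maps an edge to its endpoints' difference, ∂[p,q] = q − p. For instance
  ∂[1,2] = [2] − [1].
The resulting 3×3 matrix has rank 2, and its Smith normal form has invariant factors (1,1).

From H_k ≅ ker(∂_k) / im(∂_{k+1}) we obtain:

  H_0: rank C_0 − rank ∂_1 = 3 − 2 = 1, and the invariant factors of ∂_1 are all 1, so H_0 ≅ Z.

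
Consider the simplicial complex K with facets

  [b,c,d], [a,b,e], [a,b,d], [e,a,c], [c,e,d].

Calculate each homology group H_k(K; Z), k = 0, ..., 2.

H_0 = Z,  H_1 = Z,  H_2 = 0.

K has 5 vertices, 10 edges, 5 triangles.
rank ∂_0 = 0, rank ∂_1 = 4 ⇒ b_0 = 5 − 0 − 4 = 1; all invariant factors of ∂_1 are 1 so no torsion. So H_0 ≅ Z.
rank ∂_1 = 4, rank ∂_2 = 5 ⇒ b_1 = 10 − 4 − 5 = 1; all invariant factors of ∂_2 are 1 so no torsion. So H_1 ≅ Z.
rank ∂_2 = 5, rank ∂_3 = 0 ⇒ b_2 = 5 − 5 − 0 = 0. So H_2 ≅ 0.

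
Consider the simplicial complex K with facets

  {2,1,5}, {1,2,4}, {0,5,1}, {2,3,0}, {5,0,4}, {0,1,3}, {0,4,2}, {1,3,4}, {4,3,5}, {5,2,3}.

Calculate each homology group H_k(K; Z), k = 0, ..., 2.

H_0 = Z,  H_1 = Z/2Z,  H_2 = 0.

Fix the vertex order 0 < 1 < 2 < 3 < 4 < 5 and write every simplex with vertices in increasing order. Then dim K = 2 and the simplices of K are:

  0-simplices (6): [0], [1], [2], [3], [4], [5]
  1-simplices (15): [0,1], [0,2], [0,3], [0,4], [0,5], [1,2], [1,3], [1,4], [1,5], [2,3], [2,4], [2,5], [3,4], [3,5], [4,5]
  2-simplices (10): [0,1,3], [0,1,5], [0,2,3], [0,2,4], [0,4,5], [1,2,4], [1,2,5], [1,3,4], [2,3,5], [3,4,5]

Hence C_0 ≅ Z^6, C_1 ≅ Z^15, C_2 ≅ Z^10.

∂_1: C_1 → C_0 maps an edge to its endpoints' difference, ∂[p,q] = q − p.
As a 6×15 matrix over Z this has rank 5, with invariant factors (1,1,1,1,1).

∂_2: C_2 → C_1 acts by ∂[p,q,r] = [q,r] − [p,r] + [p,q]. For instance
  ∂[1,3,4] = [3,4] − [1,4] + [1,3],
  ∂[0,2,4] = [2,4] − [0,4] + [0,2].
This gives a 15×10 integer matrix of rank 10; reducing to Smith normal form yields diagonal entries (1,1,1,1,1,1,1,1,1,2).

From H_k ≅ ker(∂_k) / im(∂_{k+1}) we obtain:

  H_0: rank C_0 − rank ∂_1 = 6 − 5 = 1, and the invariant factors of ∂_1 are all 1, so H_0 ≅ Z.
  H_1: rank ker ∂_1 − rank ∂_2 = (15 − 5) − 10 = 0, and ∂_2 has invariant factor 2 > 1, so H_1 ≅ Z/2Z.
  H_2: rank ker ∂_2 − rank ∂_3 = (10 − 10) − 0 = 0, and there is no ∂_3, so H_2 ≅ 0.

As a check, the Euler characteristic is 6 − 15 + 10 = 1, which agrees with 1 − 0 + 0 = 1.
(K is a triangulation of the real projective plane RP^2.)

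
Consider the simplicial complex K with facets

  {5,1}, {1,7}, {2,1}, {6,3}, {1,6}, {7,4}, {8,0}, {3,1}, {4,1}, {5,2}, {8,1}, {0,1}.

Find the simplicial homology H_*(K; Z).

Take the total order 0 < 1 < 2 < 3 < 4 < 5 < 6 < 7 < 8 on the vertex set. Then K (dimension 1) consists of the simplices:

  0-simplices (9): [0], [1], [2], [3], [4], [5], [6], [7], [8]
  1-simplices (12): [0,1], [0,8], [1,2], [1,3], [1,4], [1,5], [1,6], [1,7], [1,8], [2,5], [3,6], [4,7]

giving chain groups C_0 ≅ Z^9, C_1 ≅ Z^12.

The boundary map ∂_1: C_1 → C_0 is given by ∂[p,q] = [q] − [p]. For instance
  ∂[1,8] = [8] − [1].
The resulting 9×12 matrix has rank 8, and its Smith normal form has invariant factors (1,1,1,1,1,1,1,1).

From H_k ≅ ker(∂_k) / im(∂_{k+1}) we obtain:

  H_0: rank C_0 − rank ∂_1 = 9 − 8 = 1, and the invariant factors of ∂_1 are all 1, so H_0 ≅ Z.
  H_1: rank ker ∂_1 − rank ∂_2 = (12 − 8) − 0 = 4, and there is no ∂_2, so H_1 ≅ Z^4.

As a check, the Euler characteristic is 9 − 12 = -3, which agrees with 1 − 4 = -3.

H_0 ≅ Z,  H_1 ≅ Z^4.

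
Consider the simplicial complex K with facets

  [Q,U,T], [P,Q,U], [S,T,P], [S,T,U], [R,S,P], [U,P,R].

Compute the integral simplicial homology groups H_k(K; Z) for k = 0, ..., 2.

H_0 = Z,  H_1 = Z,  H_2 = 0.

Order the vertices as P < Q < R < S < T < U. Listing each simplex with vertices in this order, K has dimension 2 with simplices:

  0-simplices (6): P, Q, R, S, T, U
  1-simplices (12): PQ, PR, PS, PT, PU, QT, QU, RS, RU, ST, SU, TU
  2-simplices (6): PQU, PRS, PRU, PST, QTU, STU

giving chain groups C_0 ≅ Z^6, C_1 ≅ Z^12, C_2 ≅ Z^6.

The boundary map ∂_1: C_1 → C_0 maps an edge to its endpoints' difference, ∂[p,q] = q − p. For instance
  ∂PQ = Q − P.
This gives a 6×12 integer matrix of rank 5; reducing to Smith normal form yields diagonal entries (1,1,1,1,1).

Boundary ∂_2: C_2 → C_1 acts by ∂[p,q,r] = [q,r] − [p,r] + [p,q]. For instance
  ∂PQU = QU − PU + PQ,
  ∂PRU = RU − PU + PR.
The 12×6 boundary matrix has rank 6 and Smith normal form diag(1,1,1,1,1,1).

From H_k ≅ ker(∂_k) / im(∂_{k+1}) we obtain:

  H_0: rank C_0 − rank ∂_1 = 6 − 5 = 1, and the invariant factors of ∂_1 are all 1, so H_0 = Z.
  H_1: rank ker ∂_1 − rank ∂_2 = (12 − 5) − 6 = 1, and the invariant factors of ∂_2 are all 1, so H_1 = Z.
  H_2: rank ker ∂_2 − rank ∂_3 = (6 − 6) − 0 = 0, and there is no ∂_3, so H_2 = 0.

As a check, the Euler characteristic is 6 − 12 + 6 = 0, which agrees with 1 − 1 + 0 = 0.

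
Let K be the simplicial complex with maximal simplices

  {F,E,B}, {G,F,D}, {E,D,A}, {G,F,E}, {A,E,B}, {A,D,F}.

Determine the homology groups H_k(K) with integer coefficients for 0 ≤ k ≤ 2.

We work with the vertex ordering A < B < D < E < F < G. The simplices of K, each written with vertices in increasing order, are:

  0-simplices (6): A, B, D, E, F, G
  1-simplices (12): AB, AD, AE, AF, BE, BF, DE, DF, DG, EF, EG, FG
  2-simplices (6): ABE, ADE, ADF, BEF, DFG, EFG

so the chain groups are C_0 ≅ Z^6, C_1 ≅ Z^12, C_2 ≅ Z^6.

The boundary map ∂_1: C_1 → C_0 maps an edge to its endpoints' difference, ∂[p,q] = q − p.
The 6×12 boundary matrix has rank 5 and Smith normal form diag(1,1,1,1,1).

Boundary ∂_2: C_2 → C_1 acts by ∂[p,q,r] = [q,r] − [p,r] + [p,q]. For instance
  ∂DFG = FG − DG + DF,
  ∂ADE = DE − AE + AD.
The resulting 12×6 matrix has rank 6, and its Smith normal form has invariant factors (1,1,1,1,1,1).

Now H_k = ker ∂_k / im ∂_{k+1}, so:

  H_0: rank C_0 − rank ∂_1 = 6 − 5 = 1, and the invariant factors of ∂_1 are all 1, so H_0 = Z.
  H_1: rank ker ∂_1 − rank ∂_2 = (12 − 5) − 6 = 1, and the invariant factors of ∂_2 are all 1, so H_1 = Z.
  H_2: rank ker ∂_2 − rank ∂_3 = (6 − 6) − 0 = 0, and there is no ∂_3, so H_2 = 0.

H_0 = Z,  H_1 = Z,  H_2 = 0.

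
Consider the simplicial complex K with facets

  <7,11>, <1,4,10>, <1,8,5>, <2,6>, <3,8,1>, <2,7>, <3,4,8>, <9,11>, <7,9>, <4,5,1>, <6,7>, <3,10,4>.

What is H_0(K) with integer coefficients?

H_0 ≅ Z^2.

We work with the vertex ordering 1 < 2 < 3 < 4 < 5 < 6 < 7 < 8 < 9 < 10 < 11. The simplices of K, each written with vertices in increasing order, are:

  0-simplices (11): [1], [2], [3], [4], [5], [6], [7], [8], [9], [10], [11]
  1-simplices (18): [1,3], [1,4], [1,5], [1,8], [1,10], [2,6], [2,7], [3,4], [3,8], [3,10], [4,5], [4,8], [4,10], [5,8], [6,7], [7,9], [7,11], [9,11]
  2-simplices (6): [1,3,8], [1,4,5], [1,4,10], [1,5,8], [3,4,8], [3,4,10]

giving chain groups C_0 ≅ Z^11, C_1 ≅ Z^18, C_2 ≅ Z^6.

The boundary map ∂_1: C_1 → C_0 is given by ∂[p,q] = [q] − [p]. For instance
  ∂[3,4] = [4] − [3].
This gives a 11×18 integer matrix of rank 9; reducing to Smith normal form yields diagonal entries (1,1,1,1,1,1,1,1,1).

Boundary ∂_2: C_2 → C_1 maps a triangle to the signed sum of its edges. For instance
  ∂[3,4,10] = [4,10] − [3,10] + [3,4],
  ∂[1,4,10] = [4,10] − [1,10] + [1,4].
The 18×6 boundary matrix has rank 6 and Smith normal form diag(1,1,1,1,1,1).

Reading off H_k = ker ∂_k / im ∂_{k+1}:

  H_0: rank C_0 − rank ∂_1 = 11 − 9 = 2, and the invariant factors of ∂_1 are all 1, so H_0 ≅ Z^2.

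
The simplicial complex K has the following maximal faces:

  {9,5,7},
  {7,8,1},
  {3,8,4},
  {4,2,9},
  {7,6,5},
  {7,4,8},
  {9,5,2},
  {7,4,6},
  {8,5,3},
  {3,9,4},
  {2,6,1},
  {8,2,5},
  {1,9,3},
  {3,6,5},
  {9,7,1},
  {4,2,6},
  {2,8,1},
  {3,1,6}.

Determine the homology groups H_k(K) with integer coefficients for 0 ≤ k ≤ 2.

H_0 ≅ Z,  H_1 ≅ Z^2,  H_2 ≅ Z.

K has 9 vertices, 27 edges, 18 triangles.
rank ∂_0 = 0, rank ∂_1 = 8 ⇒ b_0 = 9 − 0 − 8 = 1; all invariant factors of ∂_1 are 1 so no torsion. So H_0 = Z.
rank ∂_1 = 8, rank ∂_2 = 17 ⇒ b_1 = 27 − 8 − 17 = 2; all invariant factors of ∂_2 are 1 so no torsion. So H_1 = Z^2.
rank ∂_2 = 17, rank ∂_3 = 0 ⇒ b_2 = 18 − 17 − 0 = 1. So H_2 = Z.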